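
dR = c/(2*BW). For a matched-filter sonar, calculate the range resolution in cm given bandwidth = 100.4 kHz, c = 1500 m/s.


dR = c/(2*BW) = 1500 / (2 * 100.4e3) = 0.0075 m = 0.75 cm

0.75 cm


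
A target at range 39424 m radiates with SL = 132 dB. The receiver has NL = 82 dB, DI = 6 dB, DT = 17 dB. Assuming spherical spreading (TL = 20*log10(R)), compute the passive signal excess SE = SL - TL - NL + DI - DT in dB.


Step 1: TL = 20*log10(39424) = 91.92 dB
Step 2: SE = 132 - 91.92 - 82 + 6 - 17 = -52.92

-52.92 dB


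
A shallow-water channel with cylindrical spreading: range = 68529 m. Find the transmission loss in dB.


TL = 10*log10(68529) = 48.36

48.36 dB


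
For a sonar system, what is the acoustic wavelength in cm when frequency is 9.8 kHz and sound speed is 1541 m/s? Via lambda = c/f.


lambda = c/f = 1541 / 9800 = 0.1572 m = 15.72 cm

15.72 cm


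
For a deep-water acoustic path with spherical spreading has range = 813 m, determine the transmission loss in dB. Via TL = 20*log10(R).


TL = 20*log10(813) = 58.2

58.2 dB


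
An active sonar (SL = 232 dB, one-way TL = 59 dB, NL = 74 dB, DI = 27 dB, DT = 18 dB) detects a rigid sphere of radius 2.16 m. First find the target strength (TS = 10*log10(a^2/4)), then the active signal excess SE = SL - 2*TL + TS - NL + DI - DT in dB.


Step 1: TS = 10*log10(2.16^2/4) = 0.67 dB
Step 2: SE = SL - 2*TL + TS - NL + DI - DT = 232 - 2*59 + (0.67) - 74 + 27 - 18 = 49.67

49.67 dB


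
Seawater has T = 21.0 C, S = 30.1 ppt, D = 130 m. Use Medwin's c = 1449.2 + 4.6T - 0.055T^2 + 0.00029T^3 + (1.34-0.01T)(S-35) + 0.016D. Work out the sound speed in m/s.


c = 1449.2 + 4.6*21.0 - 0.055*21.0^2 + 0.00029*21.0^3 + (1.34 - 0.01*21.0)*(30.1 - 35) + 0.016*130 = 1520.77

1520.77 m/s


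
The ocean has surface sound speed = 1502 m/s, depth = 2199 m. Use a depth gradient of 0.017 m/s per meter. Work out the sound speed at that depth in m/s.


c = 1502 + 0.017 * 2199 = 1539.383

1539.383 m/s


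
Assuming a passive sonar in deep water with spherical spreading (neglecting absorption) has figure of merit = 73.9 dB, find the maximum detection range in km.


At max range FOM = TL, so 20*log10(R) = 73.9
R = 10^(73.9/20) = 4954.5 m = 4.95 km

4.95 km


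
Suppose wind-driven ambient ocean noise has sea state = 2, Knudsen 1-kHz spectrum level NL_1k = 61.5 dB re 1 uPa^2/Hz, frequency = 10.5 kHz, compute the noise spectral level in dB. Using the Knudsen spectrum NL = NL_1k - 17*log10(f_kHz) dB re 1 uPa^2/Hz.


44.14 dB


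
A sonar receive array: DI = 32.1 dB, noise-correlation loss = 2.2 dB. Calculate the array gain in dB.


29.9 dB


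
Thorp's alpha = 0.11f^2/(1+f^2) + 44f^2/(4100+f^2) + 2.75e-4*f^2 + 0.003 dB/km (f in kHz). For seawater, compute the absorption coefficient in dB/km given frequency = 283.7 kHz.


64.114 dB/km


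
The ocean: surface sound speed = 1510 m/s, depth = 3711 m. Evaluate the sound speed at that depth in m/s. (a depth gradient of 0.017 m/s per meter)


1573.087 m/s


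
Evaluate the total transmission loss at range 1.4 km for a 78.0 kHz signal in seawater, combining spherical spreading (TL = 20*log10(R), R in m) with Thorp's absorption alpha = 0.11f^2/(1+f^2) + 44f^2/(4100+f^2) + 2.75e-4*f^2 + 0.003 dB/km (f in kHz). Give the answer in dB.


102.22 dB


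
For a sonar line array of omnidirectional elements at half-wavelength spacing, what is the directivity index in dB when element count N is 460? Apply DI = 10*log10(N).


DI = 10*log10(460) = 26.63

26.63 dB


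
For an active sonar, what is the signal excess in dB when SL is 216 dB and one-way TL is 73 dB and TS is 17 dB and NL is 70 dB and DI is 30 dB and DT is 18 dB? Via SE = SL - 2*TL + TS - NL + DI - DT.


29 dB


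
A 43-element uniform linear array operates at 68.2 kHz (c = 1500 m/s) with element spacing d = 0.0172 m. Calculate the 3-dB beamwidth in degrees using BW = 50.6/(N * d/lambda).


Step 1: lambda = 1500/68200 = 0.02199 m
Step 2: d/lambda = 0.0172/0.02199 = 0.7822
Step 3: BW = 50.6/(N * d/lambda) = 50.6/(43 * 0.7822) = 1.5

1.5 deg


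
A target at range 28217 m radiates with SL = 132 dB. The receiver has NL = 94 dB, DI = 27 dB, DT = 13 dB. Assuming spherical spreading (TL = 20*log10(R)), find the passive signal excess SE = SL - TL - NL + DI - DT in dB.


Step 1: TL = 20*log10(28217) = 89.01 dB
Step 2: SE = 132 - 89.01 - 94 + 27 - 13 = -37.01

-37.01 dB


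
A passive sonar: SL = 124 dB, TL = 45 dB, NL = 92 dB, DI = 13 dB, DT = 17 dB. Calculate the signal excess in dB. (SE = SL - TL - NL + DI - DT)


SE = SL - TL - NL + DI - DT = 124 - 45 - 92 + 13 - 17 = -17

-17 dB


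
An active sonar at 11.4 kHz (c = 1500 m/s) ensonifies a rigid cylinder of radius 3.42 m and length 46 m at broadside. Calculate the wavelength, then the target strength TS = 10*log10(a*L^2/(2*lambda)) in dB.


Step 1: lambda = c/f = 1500/11400 = 0.13158 m
Step 2: TS = 10*log10(a*L^2/(2*lambda)) = 10*log10(3.42*46^2/(2*0.13158)) = 44.39

44.39 dB


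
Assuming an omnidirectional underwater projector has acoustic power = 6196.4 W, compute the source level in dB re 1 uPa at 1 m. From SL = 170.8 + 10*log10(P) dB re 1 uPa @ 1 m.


SL = 170.8 + 10*log10(6196.4) = 170.8 + 37.92 = 208.72

208.72 dB


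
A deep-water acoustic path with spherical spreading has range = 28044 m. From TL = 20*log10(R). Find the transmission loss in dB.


88.96 dB


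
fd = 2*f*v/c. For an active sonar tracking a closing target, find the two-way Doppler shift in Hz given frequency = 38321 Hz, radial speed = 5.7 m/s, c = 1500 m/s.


fd = 2*f*v/c = 2 * 38321 * 5.7 / 1500 = 291.24

291.24 Hz


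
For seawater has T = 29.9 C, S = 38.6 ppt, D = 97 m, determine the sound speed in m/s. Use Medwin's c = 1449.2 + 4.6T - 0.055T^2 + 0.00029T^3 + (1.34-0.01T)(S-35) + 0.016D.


c = 1449.2 + 4.6*29.9 - 0.055*29.9^2 + 0.00029*29.9^3 + (1.34 - 0.01*29.9)*(38.6 - 35) + 0.016*97 = 1550.62

1550.62 m/s


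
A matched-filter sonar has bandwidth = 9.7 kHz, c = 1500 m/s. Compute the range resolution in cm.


7.73 cm


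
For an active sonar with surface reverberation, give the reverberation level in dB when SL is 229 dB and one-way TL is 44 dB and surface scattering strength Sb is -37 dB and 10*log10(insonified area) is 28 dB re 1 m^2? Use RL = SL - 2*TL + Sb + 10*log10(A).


RL = SL - 2*TL + Sb + 10*log10(A) = 229 - 2*44 + (-37) + 28 = 132

132 dB


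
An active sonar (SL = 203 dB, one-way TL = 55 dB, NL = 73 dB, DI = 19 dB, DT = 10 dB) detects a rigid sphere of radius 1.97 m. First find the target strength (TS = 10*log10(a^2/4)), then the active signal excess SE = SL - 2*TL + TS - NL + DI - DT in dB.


Step 1: TS = 10*log10(1.97^2/4) = -0.13 dB
Step 2: SE = SL - 2*TL + TS - NL + DI - DT = 203 - 2*55 + (-0.13) - 73 + 19 - 10 = 28.87

28.87 dB


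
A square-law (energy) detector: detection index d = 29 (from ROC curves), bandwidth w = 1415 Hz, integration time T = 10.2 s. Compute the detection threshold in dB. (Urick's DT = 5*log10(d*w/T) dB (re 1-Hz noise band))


DT = 5*log10(d*w/T) = 5*log10(29 * 1415 / 10.2) = 5*log10(4023.04) = 18.02

18.02 dB


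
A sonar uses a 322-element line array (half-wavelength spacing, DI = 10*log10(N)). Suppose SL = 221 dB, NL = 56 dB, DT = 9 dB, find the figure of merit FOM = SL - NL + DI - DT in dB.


Step 1: DI = 10*log10(322) = 25.08 dB
Step 2: FOM = SL - NL + DI - DT = 221 - 56 + 25.08 - 9 = 181.08

181.08 dB


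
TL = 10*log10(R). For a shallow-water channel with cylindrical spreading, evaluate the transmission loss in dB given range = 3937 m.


35.95 dB


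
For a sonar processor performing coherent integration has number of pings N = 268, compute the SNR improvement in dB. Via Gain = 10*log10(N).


Gain = 10*log10(268) = 24.28

24.28 dB


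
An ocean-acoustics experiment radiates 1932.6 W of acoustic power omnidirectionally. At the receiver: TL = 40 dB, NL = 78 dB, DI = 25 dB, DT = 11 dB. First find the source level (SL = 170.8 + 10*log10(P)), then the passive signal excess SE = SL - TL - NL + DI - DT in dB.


Step 1: SL = 170.8 + 10*log10(1932.6) = 203.66 dB
Step 2: SE = SL - TL - NL + DI - DT = 203.66 - 40 - 78 + 25 - 11 = 99.66

99.66 dB


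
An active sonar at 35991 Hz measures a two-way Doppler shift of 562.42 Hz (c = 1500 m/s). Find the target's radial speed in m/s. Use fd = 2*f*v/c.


From fd = 2*f*v/c, v = c*fd/(2*f) = 1500 * 562.42 / (2*35991) = 11.72

11.72 m/s


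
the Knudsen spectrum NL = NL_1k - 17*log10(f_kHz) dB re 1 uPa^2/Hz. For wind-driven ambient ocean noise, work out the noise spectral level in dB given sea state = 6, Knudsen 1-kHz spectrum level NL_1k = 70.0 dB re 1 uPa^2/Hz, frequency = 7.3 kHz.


55.32 dB


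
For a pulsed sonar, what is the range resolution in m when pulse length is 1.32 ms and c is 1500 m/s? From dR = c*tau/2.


dR = c*tau/2 = 1500 * 1.32e-3 / 2 = 0.99

0.99 m


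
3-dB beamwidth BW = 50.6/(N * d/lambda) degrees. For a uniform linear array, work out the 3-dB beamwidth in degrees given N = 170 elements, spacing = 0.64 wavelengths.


0.47 deg


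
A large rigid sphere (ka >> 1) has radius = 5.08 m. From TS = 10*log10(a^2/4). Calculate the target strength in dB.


8.1 dB


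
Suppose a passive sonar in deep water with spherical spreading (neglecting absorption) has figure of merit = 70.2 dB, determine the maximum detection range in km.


At max range FOM = TL, so 20*log10(R) = 70.2
R = 10^(70.2/20) = 3235.94 m = 3.24 km

3.24 km


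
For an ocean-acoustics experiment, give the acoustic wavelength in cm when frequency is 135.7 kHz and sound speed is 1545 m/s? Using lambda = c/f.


lambda = c/f = 1545 / 135700 = 0.0114 m = 1.14 cm

1.14 cm


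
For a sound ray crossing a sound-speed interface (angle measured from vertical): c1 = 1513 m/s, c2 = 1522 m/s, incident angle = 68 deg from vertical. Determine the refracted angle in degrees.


sin(theta2) = (c2/c1)*sin(theta1) = (1522/1513)*sin(68 deg) = 0.9327
theta2 = arcsin(0.9327) = 68.86

68.86 deg


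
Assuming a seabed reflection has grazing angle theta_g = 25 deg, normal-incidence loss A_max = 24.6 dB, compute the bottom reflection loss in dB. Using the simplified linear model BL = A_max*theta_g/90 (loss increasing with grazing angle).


BL = A_max * theta_g / 90 = 24.6 * 25 / 90 = 6.83

6.83 dB


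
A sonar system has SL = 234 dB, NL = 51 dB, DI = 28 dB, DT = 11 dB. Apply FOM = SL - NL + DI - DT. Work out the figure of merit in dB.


FOM = SL - NL + DI - DT = 234 - 51 + 28 - 11 = 200

200 dB


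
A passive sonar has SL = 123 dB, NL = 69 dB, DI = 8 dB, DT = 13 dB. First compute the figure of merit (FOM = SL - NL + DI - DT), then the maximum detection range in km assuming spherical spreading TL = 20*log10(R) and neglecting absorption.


Step 1: FOM = SL - NL + DI - DT = 123 - 69 + 8 - 13 = 49 dB
Step 2: at max range FOM = TL = 20*log10(R), so R = 10^(49/20) = 281.84 m = 0.28 km

0.28 km


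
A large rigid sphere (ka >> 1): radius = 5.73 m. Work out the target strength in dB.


9.14 dB


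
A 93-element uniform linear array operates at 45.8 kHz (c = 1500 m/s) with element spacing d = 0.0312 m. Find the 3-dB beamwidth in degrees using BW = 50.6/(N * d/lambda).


Step 1: lambda = 1500/45800 = 0.03275 m
Step 2: d/lambda = 0.0312/0.03275 = 0.9527
Step 3: BW = 50.6/(N * d/lambda) = 50.6/(93 * 0.9527) = 0.57

0.57 deg


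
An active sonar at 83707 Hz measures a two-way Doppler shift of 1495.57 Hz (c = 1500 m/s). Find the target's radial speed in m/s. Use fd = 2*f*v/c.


From fd = 2*f*v/c, v = c*fd/(2*f) = 1500 * 1495.57 / (2*83707) = 13.4

13.4 m/s


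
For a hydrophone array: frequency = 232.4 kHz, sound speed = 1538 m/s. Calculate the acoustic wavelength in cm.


0.66 cm


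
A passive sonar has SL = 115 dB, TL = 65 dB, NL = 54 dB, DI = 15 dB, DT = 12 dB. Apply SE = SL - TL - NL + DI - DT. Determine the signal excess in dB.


-1 dB


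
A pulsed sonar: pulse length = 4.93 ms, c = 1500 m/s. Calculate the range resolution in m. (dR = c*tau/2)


dR = c*tau/2 = 1500 * 4.93e-3 / 2 = 3.6975

3.6975 m


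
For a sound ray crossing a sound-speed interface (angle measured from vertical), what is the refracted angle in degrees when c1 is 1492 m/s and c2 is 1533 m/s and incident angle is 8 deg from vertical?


8.22 deg


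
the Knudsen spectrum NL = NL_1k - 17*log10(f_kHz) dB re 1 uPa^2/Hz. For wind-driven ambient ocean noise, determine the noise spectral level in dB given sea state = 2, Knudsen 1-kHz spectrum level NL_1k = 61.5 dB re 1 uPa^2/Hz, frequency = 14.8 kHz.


41.61 dB


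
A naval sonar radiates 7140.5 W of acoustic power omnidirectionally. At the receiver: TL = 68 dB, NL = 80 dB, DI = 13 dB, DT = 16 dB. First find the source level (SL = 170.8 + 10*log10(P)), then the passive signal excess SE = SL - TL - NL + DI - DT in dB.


Step 1: SL = 170.8 + 10*log10(7140.5) = 209.34 dB
Step 2: SE = SL - TL - NL + DI - DT = 209.34 - 68 - 80 + 13 - 16 = 58.34

58.34 dB


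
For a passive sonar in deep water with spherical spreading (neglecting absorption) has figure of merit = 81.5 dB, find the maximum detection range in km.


At max range FOM = TL, so 20*log10(R) = 81.5
R = 10^(81.5/20) = 11885.02 m = 11.89 km

11.89 km


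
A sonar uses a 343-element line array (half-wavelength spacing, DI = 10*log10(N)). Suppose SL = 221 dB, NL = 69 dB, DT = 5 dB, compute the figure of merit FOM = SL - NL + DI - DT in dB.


Step 1: DI = 10*log10(343) = 25.35 dB
Step 2: FOM = SL - NL + DI - DT = 221 - 69 + 25.35 - 5 = 172.35

172.35 dB


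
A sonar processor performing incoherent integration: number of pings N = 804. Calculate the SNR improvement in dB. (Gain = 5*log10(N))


Gain = 5*log10(804) = 14.53

14.53 dB


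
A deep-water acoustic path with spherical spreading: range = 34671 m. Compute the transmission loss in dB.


TL = 20*log10(34671) = 90.8

90.8 dB


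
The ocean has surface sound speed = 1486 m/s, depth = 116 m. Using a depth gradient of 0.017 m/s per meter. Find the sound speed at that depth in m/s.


1487.972 m/s


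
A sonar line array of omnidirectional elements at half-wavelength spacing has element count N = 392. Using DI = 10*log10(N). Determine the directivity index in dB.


DI = 10*log10(392) = 25.93

25.93 dB


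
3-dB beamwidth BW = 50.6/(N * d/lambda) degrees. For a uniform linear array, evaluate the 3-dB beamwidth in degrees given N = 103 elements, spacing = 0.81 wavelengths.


0.61 deg


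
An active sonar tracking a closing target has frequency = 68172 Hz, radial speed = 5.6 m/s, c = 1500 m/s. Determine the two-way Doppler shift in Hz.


fd = 2*f*v/c = 2 * 68172 * 5.6 / 1500 = 509.02

509.02 Hz


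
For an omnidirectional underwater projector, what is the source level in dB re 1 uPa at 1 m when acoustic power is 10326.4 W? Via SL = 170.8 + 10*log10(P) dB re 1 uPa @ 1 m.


210.94 dB


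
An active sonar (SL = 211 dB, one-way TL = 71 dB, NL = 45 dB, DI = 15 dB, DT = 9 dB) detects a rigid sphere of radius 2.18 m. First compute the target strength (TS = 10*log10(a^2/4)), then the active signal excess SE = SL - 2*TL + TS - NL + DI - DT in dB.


Step 1: TS = 10*log10(2.18^2/4) = 0.75 dB
Step 2: SE = SL - 2*TL + TS - NL + DI - DT = 211 - 2*71 + (0.75) - 45 + 15 - 9 = 30.75

30.75 dB


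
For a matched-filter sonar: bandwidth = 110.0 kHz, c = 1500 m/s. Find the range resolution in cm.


dR = c/(2*BW) = 1500 / (2 * 110.0e3) = 0.0068 m = 0.68 cm

0.68 cm


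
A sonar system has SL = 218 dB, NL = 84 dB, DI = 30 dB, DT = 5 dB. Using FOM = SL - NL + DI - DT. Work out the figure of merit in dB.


159 dB


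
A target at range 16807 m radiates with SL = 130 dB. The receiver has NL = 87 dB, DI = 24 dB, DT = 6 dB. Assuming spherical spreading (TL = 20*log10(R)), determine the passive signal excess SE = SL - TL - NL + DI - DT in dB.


Step 1: TL = 20*log10(16807) = 84.51 dB
Step 2: SE = 130 - 84.51 - 87 + 24 - 6 = -23.51

-23.51 dB


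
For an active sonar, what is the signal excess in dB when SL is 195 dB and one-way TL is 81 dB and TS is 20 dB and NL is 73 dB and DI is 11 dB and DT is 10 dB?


SE = SL - 2*TL + TS - NL + DI - DT = 195 - 2*81 + (20) - 73 + 11 - 10 = -19

-19 dB


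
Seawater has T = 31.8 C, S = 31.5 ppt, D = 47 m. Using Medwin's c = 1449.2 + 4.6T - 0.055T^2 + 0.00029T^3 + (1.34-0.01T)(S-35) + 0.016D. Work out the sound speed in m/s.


1546.36 m/s


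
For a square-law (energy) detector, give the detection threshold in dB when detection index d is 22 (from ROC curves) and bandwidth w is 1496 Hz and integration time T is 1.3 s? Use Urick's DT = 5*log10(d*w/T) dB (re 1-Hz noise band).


DT = 5*log10(d*w/T) = 5*log10(22 * 1496 / 1.3) = 5*log10(25316.92) = 22.02

22.02 dB


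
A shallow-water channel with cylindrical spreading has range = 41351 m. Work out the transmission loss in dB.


TL = 10*log10(41351) = 46.16

46.16 dB


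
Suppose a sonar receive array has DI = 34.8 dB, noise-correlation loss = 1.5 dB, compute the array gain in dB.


AG = DI - L_corr = 34.8 - 1.5 = 33.3

33.3 dB


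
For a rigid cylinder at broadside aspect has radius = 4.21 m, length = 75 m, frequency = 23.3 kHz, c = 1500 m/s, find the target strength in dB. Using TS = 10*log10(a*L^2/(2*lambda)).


lambda = 1500/23300 = 0.06438 m
TS = 10*log10(4.21*75^2/(2*0.06438)) = 52.65

52.65 dB


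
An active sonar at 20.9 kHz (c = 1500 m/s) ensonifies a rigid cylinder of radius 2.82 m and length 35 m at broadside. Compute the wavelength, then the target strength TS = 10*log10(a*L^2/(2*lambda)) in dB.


Step 1: lambda = c/f = 1500/20900 = 0.07177 m
Step 2: TS = 10*log10(a*L^2/(2*lambda)) = 10*log10(2.82*35^2/(2*0.07177)) = 43.81

43.81 dB


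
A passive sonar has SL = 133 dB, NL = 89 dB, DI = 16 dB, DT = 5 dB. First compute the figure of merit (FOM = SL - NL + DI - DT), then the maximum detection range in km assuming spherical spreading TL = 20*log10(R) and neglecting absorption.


Step 1: FOM = SL - NL + DI - DT = 133 - 89 + 16 - 5 = 55 dB
Step 2: at max range FOM = TL = 20*log10(R), so R = 10^(55/20) = 562.34 m = 0.56 km

0.56 km


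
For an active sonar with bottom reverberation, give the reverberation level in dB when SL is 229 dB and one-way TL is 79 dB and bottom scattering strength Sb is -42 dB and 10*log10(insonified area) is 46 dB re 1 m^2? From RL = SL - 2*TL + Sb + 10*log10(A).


RL = SL - 2*TL + Sb + 10*log10(A) = 229 - 2*79 + (-42) + 46 = 75

75 dB


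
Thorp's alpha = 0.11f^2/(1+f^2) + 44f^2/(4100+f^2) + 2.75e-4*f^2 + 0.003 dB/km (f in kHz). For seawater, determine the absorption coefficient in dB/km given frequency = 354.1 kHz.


77.201 dB/km


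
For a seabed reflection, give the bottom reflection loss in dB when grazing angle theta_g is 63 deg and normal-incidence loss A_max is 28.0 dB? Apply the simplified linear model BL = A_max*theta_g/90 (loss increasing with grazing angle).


19.6 dB


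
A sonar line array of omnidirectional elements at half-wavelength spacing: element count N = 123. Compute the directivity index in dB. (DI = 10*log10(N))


DI = 10*log10(123) = 20.9

20.9 dB


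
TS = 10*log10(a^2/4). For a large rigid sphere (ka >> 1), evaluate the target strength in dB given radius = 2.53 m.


TS = 10*log10(2.53^2 / 4) = 10*log10(1.600225) = 2.04

2.04 dB


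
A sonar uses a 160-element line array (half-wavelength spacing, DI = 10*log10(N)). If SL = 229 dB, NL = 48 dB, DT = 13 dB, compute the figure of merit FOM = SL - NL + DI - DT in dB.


Step 1: DI = 10*log10(160) = 22.04 dB
Step 2: FOM = SL - NL + DI - DT = 229 - 48 + 22.04 - 13 = 190.04

190.04 dB


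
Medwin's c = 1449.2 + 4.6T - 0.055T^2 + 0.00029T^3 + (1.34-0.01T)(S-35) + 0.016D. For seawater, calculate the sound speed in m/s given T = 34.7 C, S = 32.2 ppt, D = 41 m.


c = 1449.2 + 4.6*34.7 - 0.055*34.7^2 + 0.00029*34.7^3 + (1.34 - 0.01*34.7)*(32.2 - 35) + 0.016*41 = 1552.59

1552.59 m/s


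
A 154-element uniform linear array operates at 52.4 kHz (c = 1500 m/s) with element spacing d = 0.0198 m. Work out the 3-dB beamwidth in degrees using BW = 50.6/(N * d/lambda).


Step 1: lambda = 1500/52400 = 0.02863 m
Step 2: d/lambda = 0.0198/0.02863 = 0.6916
Step 3: BW = 50.6/(N * d/lambda) = 50.6/(154 * 0.6916) = 0.48

0.48 deg


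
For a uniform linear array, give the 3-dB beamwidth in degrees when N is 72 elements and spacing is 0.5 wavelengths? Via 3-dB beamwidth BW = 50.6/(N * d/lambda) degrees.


1.41 deg


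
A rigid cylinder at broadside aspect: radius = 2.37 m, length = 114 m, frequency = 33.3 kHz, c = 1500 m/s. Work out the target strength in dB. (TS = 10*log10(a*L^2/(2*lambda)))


55.34 dB


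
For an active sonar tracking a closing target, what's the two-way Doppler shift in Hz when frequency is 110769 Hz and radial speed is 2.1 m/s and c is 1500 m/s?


fd = 2*f*v/c = 2 * 110769 * 2.1 / 1500 = 310.15

310.15 Hz


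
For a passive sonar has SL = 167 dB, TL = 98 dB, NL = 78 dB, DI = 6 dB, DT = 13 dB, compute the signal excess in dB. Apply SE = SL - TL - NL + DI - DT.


SE = SL - TL - NL + DI - DT = 167 - 98 - 78 + 6 - 13 = -16

-16 dB


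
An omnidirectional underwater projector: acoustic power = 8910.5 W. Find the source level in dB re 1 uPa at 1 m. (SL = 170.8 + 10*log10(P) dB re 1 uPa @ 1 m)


SL = 170.8 + 10*log10(8910.5) = 170.8 + 39.5 = 210.3

210.3 dB


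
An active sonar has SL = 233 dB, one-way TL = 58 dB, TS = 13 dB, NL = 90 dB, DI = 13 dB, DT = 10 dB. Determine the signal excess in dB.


SE = SL - 2*TL + TS - NL + DI - DT = 233 - 2*58 + (13) - 90 + 13 - 10 = 43

43 dB


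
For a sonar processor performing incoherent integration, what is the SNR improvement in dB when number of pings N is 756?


Gain = 5*log10(756) = 14.39

14.39 dB


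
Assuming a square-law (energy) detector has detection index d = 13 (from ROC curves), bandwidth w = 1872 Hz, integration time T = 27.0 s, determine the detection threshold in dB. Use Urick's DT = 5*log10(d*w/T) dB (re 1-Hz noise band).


14.77 dB


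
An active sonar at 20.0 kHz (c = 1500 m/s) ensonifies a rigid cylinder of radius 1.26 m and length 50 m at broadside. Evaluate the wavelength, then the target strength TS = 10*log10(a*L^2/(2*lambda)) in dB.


Step 1: lambda = c/f = 1500/20000 = 0.075 m
Step 2: TS = 10*log10(a*L^2/(2*lambda)) = 10*log10(1.26*50^2/(2*0.075)) = 43.22

43.22 dB


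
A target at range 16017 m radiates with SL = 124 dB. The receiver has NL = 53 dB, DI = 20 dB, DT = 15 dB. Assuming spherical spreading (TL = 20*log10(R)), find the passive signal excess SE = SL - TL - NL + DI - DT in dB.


Step 1: TL = 20*log10(16017) = 84.09 dB
Step 2: SE = 124 - 84.09 - 53 + 20 - 15 = -8.09

-8.09 dB


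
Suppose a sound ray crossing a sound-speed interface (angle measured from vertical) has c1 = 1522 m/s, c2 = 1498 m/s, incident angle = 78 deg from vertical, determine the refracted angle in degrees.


sin(theta2) = (c2/c1)*sin(theta1) = (1498/1522)*sin(78 deg) = 0.96272
theta2 = arcsin(0.96272) = 74.31

74.31 deg


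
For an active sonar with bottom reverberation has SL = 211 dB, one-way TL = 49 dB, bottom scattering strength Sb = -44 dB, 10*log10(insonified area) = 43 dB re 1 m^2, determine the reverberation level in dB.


RL = SL - 2*TL + Sb + 10*log10(A) = 211 - 2*49 + (-44) + 43 = 112

112 dB


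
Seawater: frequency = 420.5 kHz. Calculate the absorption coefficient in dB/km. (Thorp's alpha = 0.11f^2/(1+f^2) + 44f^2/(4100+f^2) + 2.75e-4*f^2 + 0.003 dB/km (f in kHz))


f^2 = 176820.25
alpha = 0.11*176820.25/(1+176820.25) + 44*176820.25/(4100+176820.25) + 2.75e-4*176820.25 + 0.003 = 91.741

91.741 dB/km


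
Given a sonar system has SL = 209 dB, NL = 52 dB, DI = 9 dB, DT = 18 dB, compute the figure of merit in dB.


148 dB


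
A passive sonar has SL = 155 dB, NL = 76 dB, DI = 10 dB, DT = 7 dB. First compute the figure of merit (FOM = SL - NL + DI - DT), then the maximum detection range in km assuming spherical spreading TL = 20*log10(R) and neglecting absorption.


Step 1: FOM = SL - NL + DI - DT = 155 - 76 + 10 - 7 = 82 dB
Step 2: at max range FOM = TL = 20*log10(R), so R = 10^(82/20) = 12589.25 m = 12.59 km

12.59 km


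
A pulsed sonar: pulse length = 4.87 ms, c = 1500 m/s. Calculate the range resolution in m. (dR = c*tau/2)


dR = c*tau/2 = 1500 * 4.87e-3 / 2 = 3.6525

3.6525 m


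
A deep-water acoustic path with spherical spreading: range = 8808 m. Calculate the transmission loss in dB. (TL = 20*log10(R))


TL = 20*log10(8808) = 78.9

78.9 dB


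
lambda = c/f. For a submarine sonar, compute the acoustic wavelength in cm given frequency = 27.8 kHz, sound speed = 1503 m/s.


5.41 cm


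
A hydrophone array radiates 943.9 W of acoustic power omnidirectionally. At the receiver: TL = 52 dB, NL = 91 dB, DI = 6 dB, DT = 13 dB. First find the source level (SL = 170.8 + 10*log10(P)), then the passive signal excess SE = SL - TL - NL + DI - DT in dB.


Step 1: SL = 170.8 + 10*log10(943.9) = 200.55 dB
Step 2: SE = SL - TL - NL + DI - DT = 200.55 - 52 - 91 + 6 - 13 = 50.55

50.55 dB


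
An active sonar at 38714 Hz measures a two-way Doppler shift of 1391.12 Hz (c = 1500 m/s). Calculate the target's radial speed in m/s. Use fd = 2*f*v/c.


26.95 m/s


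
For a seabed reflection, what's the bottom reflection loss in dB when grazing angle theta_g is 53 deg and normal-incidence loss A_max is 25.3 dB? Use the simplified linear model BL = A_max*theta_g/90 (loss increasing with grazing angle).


BL = A_max * theta_g / 90 = 25.3 * 53 / 90 = 14.9

14.9 dB


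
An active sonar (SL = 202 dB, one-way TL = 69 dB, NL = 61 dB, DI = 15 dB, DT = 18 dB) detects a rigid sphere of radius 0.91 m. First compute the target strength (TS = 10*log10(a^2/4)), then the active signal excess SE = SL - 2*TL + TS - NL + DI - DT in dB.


Step 1: TS = 10*log10(0.91^2/4) = -6.84 dB
Step 2: SE = SL - 2*TL + TS - NL + DI - DT = 202 - 2*69 + (-6.84) - 61 + 15 - 18 = -6.84

-6.84 dB


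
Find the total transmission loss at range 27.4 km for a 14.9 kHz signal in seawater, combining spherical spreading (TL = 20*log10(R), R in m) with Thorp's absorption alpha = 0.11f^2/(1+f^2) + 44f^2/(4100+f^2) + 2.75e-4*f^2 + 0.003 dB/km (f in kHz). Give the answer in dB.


155.44 dB


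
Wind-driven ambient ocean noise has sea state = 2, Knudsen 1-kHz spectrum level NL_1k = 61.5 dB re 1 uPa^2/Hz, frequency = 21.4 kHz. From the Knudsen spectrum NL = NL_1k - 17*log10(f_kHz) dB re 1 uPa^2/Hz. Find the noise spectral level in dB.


NL = NL_1k - 17*log10(f_kHz) = 61.5 - 17*log10(21.4) = 61.5 - (22.62) = 38.88

38.88 dB


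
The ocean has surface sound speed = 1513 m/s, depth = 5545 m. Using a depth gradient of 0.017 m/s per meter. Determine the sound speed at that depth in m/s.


c = 1513 + 0.017 * 5545 = 1607.265

1607.265 m/s


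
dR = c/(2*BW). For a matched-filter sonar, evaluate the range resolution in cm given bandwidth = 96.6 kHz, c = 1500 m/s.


0.78 cm


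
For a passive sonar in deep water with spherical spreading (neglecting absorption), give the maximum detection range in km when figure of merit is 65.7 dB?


1.93 km


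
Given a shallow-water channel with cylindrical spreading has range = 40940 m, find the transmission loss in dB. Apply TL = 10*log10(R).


TL = 10*log10(40940) = 46.12

46.12 dB


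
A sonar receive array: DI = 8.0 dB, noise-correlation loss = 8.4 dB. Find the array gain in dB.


AG = DI - L_corr = 8.0 - 8.4 = -0.4

-0.4 dB


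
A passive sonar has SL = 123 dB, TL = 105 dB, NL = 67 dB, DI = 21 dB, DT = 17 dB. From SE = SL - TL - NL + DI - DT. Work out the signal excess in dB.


-45 dB


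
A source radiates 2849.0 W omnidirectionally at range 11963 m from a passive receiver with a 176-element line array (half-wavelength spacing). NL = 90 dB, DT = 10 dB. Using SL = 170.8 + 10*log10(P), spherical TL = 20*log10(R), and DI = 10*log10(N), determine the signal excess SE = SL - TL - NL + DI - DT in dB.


Step 1: SL = 170.8 + 10*log10(2849.0) = 205.35 dB
Step 2: TL = 20*log10(11963) = 81.56 dB
Step 3: DI = 10*log10(176) = 22.46 dB
Step 4: SE = SL - TL - NL + DI - DT = 205.35 - 81.56 - 90 + 22.46 - 10 = 46.25

46.25 dB


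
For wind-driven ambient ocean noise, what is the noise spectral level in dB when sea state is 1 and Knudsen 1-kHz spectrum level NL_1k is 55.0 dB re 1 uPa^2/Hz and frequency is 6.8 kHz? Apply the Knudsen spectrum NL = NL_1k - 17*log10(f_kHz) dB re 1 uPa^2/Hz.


40.85 dB


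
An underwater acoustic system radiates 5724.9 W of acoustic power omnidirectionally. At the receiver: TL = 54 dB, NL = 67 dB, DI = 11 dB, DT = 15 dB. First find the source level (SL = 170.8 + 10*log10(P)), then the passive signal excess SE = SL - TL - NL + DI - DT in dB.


Step 1: SL = 170.8 + 10*log10(5724.9) = 208.38 dB
Step 2: SE = SL - TL - NL + DI - DT = 208.38 - 54 - 67 + 11 - 15 = 83.38

83.38 dB


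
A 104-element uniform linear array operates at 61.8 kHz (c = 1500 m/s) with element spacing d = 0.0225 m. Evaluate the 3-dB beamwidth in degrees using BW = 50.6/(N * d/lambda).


Step 1: lambda = 1500/61800 = 0.02427 m
Step 2: d/lambda = 0.0225/0.02427 = 0.9271
Step 3: BW = 50.6/(N * d/lambda) = 50.6/(104 * 0.9271) = 0.52

0.52 deg


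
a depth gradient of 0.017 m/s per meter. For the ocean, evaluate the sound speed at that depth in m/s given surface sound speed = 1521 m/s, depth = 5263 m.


1610.471 m/s


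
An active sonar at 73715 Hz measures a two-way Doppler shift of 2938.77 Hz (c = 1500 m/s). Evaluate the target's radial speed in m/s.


From fd = 2*f*v/c, v = c*fd/(2*f) = 1500 * 2938.77 / (2*73715) = 29.9

29.9 m/s


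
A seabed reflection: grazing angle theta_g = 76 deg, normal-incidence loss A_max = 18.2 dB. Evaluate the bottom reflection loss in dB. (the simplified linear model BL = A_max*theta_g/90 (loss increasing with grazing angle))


BL = A_max * theta_g / 90 = 18.2 * 76 / 90 = 15.37

15.37 dB


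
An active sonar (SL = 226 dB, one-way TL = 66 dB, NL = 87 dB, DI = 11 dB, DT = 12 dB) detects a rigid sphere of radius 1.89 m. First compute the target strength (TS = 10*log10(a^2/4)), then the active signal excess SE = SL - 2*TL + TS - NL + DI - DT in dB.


Step 1: TS = 10*log10(1.89^2/4) = -0.49 dB
Step 2: SE = SL - 2*TL + TS - NL + DI - DT = 226 - 2*66 + (-0.49) - 87 + 11 - 12 = 5.51

5.51 dB


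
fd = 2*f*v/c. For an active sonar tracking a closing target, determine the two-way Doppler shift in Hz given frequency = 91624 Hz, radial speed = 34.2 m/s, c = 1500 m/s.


4178.05 Hz


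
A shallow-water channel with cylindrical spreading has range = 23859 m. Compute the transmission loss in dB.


43.78 dB


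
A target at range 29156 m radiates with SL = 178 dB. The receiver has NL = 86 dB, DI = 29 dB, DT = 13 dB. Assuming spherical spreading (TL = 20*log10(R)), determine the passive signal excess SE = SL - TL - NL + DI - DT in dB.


18.71 dB


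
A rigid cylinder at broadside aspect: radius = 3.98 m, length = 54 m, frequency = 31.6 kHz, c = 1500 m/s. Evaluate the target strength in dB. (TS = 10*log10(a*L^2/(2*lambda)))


lambda = 1500/31600 = 0.04747 m
TS = 10*log10(3.98*54^2/(2*0.04747)) = 50.87

50.87 dB


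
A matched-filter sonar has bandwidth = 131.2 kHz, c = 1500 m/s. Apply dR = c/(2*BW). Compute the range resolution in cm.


dR = c/(2*BW) = 1500 / (2 * 131.2e3) = 0.0057 m = 0.57 cm

0.57 cm


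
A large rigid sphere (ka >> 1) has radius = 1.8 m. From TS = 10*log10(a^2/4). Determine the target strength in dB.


TS = 10*log10(1.8^2 / 4) = 10*log10(0.81) = -0.92

-0.92 dB


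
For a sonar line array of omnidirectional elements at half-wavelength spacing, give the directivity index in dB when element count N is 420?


DI = 10*log10(420) = 26.23

26.23 dB


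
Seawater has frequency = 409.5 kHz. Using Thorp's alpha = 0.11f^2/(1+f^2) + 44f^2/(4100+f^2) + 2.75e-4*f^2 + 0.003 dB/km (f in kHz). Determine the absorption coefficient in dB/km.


89.178 dB/km


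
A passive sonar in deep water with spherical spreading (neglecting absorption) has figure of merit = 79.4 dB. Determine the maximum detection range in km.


9.33 km


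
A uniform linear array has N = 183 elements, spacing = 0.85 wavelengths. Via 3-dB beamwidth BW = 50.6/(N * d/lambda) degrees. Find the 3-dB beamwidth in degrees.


BW = 50.6 / (183 * 0.85) = 50.6 / 155.55 = 0.33

0.33 deg


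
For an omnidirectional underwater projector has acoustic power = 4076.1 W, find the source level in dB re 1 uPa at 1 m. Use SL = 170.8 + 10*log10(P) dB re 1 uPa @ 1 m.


SL = 170.8 + 10*log10(4076.1) = 170.8 + 36.1 = 206.9

206.9 dB


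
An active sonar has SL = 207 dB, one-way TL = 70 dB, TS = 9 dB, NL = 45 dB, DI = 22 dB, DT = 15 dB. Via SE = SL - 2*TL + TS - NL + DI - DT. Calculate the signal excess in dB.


SE = SL - 2*TL + TS - NL + DI - DT = 207 - 2*70 + (9) - 45 + 22 - 15 = 38

38 dB


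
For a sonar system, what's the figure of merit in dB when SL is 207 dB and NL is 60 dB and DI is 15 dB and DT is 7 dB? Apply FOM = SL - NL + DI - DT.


155 dB


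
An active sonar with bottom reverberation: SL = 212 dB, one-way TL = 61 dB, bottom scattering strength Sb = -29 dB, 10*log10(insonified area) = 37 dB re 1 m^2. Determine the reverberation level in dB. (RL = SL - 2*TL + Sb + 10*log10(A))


RL = SL - 2*TL + Sb + 10*log10(A) = 212 - 2*61 + (-29) + 37 = 98

98 dB


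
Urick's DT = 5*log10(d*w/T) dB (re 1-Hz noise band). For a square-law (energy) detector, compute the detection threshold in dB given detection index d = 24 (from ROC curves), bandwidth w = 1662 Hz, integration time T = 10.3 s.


DT = 5*log10(d*w/T) = 5*log10(24 * 1662 / 10.3) = 5*log10(3872.62) = 17.94

17.94 dB


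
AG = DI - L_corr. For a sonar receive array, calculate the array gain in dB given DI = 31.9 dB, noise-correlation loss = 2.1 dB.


AG = DI - L_corr = 31.9 - 2.1 = 29.8

29.8 dB


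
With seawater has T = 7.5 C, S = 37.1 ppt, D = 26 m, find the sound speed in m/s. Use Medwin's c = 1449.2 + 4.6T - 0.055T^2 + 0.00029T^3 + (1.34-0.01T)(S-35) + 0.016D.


c = 1449.2 + 4.6*7.5 - 0.055*7.5^2 + 0.00029*7.5^3 + (1.34 - 0.01*7.5)*(37.1 - 35) + 0.016*26 = 1483.8

1483.8 m/s


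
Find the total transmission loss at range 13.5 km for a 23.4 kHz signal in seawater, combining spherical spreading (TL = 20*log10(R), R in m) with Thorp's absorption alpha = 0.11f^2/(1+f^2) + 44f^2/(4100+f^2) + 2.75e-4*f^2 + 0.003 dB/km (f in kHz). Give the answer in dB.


Step 1 (Thorp): alpha = 0.11*547.56/(1+547.56) + 44*547.56/(4100+547.56) + 2.75e-4*547.56 + 0.003 = 5.4473 dB/km
Step 2: TL_spread = 20*log10(13500) = 82.61 dB
Step 3: TL_abs = alpha*R = 5.4473 * 13.5 = 73.54 dB
Step 4: TL_total = 82.61 + 73.54 = 156.15

156.15 dB


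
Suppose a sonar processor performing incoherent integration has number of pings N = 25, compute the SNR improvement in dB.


Gain = 5*log10(25) = 6.99

6.99 dB


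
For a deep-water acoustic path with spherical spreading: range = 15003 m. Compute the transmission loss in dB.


TL = 20*log10(15003) = 83.52

83.52 dB


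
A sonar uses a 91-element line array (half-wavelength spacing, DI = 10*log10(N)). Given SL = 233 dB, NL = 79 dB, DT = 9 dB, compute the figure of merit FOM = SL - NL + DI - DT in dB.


164.59 dB


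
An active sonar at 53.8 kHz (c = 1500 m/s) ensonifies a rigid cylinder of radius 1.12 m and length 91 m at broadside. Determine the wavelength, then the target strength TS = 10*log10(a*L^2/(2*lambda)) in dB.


Step 1: lambda = c/f = 1500/53800 = 0.02788 m
Step 2: TS = 10*log10(a*L^2/(2*lambda)) = 10*log10(1.12*91^2/(2*0.02788)) = 52.21

52.21 dB


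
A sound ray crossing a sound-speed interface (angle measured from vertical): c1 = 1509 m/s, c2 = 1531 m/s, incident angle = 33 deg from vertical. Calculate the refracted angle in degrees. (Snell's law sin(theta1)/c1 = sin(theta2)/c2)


33.54 deg


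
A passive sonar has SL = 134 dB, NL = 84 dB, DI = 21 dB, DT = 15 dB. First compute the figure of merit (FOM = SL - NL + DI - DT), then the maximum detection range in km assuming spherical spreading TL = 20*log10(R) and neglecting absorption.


Step 1: FOM = SL - NL + DI - DT = 134 - 84 + 21 - 15 = 56 dB
Step 2: at max range FOM = TL = 20*log10(R), so R = 10^(56/20) = 630.96 m = 0.63 km

0.63 km


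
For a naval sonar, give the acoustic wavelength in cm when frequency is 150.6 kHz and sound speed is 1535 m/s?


lambda = c/f = 1535 / 150600 = 0.0102 m = 1.02 cm

1.02 cm


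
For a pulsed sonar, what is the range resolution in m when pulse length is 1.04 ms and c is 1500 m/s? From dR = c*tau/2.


0.78 m


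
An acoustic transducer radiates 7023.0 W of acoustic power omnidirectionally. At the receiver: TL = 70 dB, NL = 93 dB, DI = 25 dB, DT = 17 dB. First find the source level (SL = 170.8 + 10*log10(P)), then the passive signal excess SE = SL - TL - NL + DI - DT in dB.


Step 1: SL = 170.8 + 10*log10(7023.0) = 209.27 dB
Step 2: SE = SL - TL - NL + DI - DT = 209.27 - 70 - 93 + 25 - 17 = 54.27

54.27 dB


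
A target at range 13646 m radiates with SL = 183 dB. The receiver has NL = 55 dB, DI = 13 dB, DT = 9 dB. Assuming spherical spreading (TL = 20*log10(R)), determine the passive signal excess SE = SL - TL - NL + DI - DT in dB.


49.3 dB


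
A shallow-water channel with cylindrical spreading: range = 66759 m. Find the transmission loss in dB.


TL = 10*log10(66759) = 48.25

48.25 dB


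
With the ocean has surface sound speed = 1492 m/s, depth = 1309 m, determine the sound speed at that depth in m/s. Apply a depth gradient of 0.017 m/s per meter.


c = 1492 + 0.017 * 1309 = 1514.253

1514.253 m/s


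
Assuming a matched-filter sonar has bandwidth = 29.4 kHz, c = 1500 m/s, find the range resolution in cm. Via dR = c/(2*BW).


dR = c/(2*BW) = 1500 / (2 * 29.4e3) = 0.0255 m = 2.55 cm

2.55 cm


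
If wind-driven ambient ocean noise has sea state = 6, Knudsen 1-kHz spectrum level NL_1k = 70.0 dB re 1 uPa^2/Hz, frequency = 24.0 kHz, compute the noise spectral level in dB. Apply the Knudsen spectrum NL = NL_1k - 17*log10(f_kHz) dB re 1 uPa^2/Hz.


NL = NL_1k - 17*log10(f_kHz) = 70.0 - 17*log10(24.0) = 70.0 - (23.46) = 46.54

46.54 dB


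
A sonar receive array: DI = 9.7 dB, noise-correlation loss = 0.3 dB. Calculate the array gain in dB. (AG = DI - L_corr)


9.4 dB


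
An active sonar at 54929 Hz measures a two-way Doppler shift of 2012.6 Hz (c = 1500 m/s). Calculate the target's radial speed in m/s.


From fd = 2*f*v/c, v = c*fd/(2*f) = 1500 * 2012.6 / (2*54929) = 27.48

27.48 m/s


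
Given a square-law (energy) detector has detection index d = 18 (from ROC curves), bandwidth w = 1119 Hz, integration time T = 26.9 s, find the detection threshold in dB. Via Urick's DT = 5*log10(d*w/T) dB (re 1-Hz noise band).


14.37 dB


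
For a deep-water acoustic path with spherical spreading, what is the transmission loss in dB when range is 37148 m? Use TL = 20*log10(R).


TL = 20*log10(37148) = 91.4

91.4 dB


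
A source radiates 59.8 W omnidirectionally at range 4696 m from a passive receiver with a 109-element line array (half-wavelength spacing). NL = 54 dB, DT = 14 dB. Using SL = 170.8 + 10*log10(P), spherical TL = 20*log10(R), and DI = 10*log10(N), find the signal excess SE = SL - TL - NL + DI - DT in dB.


Step 1: SL = 170.8 + 10*log10(59.8) = 188.57 dB
Step 2: TL = 20*log10(4696) = 73.43 dB
Step 3: DI = 10*log10(109) = 20.37 dB
Step 4: SE = SL - TL - NL + DI - DT = 188.57 - 73.43 - 54 + 20.37 - 14 = 67.51

67.51 dB


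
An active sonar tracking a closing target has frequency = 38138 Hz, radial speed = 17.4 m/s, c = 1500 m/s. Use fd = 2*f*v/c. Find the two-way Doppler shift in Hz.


884.8 Hz
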